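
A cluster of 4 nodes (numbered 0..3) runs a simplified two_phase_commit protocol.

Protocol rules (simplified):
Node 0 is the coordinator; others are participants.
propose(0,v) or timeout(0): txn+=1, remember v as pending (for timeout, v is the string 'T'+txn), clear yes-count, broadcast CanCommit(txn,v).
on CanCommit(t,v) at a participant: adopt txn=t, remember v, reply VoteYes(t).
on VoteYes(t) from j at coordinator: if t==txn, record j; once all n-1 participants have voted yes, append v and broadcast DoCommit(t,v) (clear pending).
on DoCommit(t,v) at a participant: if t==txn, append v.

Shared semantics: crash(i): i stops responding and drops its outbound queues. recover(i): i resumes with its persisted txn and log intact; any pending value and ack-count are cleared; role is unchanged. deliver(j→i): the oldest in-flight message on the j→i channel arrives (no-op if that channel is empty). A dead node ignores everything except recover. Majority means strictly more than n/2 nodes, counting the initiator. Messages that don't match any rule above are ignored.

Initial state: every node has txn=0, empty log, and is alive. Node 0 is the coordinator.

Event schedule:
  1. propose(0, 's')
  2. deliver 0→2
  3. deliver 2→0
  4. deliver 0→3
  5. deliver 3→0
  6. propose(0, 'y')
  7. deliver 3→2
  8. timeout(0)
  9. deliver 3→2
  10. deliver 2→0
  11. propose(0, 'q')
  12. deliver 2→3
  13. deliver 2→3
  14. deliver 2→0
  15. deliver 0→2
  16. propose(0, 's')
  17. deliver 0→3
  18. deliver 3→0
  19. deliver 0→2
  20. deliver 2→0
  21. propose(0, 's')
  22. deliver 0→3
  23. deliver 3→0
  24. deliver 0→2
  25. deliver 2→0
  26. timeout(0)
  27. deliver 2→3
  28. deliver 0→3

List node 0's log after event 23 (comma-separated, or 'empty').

empty

after 1 — propose(0,'s'): n0:coor/t1/[-]
after 2 — deliver 0→2: n2:part/t1/[-]
after 3 — deliver 2→0: ·
after 4 — deliver 0→3: n3:part/t1/[-]
after 5 — deliver 3→0: ·
after 6 — propose(0,'y'): n0:coor/t2/[-]
after 7 — deliver 3→2: ·
after 8 — timeout(0): n0:coor/t3/[-]
after 9 — deliver 3→2: ·
after 10 — deliver 2→0: ·
after 11 — propose(0,'q'): n0:coor/t4/[-]
after 12 — deliver 2→3: ·
after 13 — deliver 2→3: ·
after 14 — deliver 2→0: ·
after 15 — deliver 0→2: n2:part/t2/[-]
after 16 — propose(0,'s'): n0:coor/t5/[-]
after 17 — deliver 0→3: n3:part/t2/[-]
after 18 — deliver 3→0: ·
after 19 — deliver 0→2: n2:part/t3/[-]
after 20 — deliver 2→0: ·
after 21 — propose(0,'s'): n0:coor/t6/[-]
after 22 — deliver 0→3: n3:part/t3/[-]
after 23 — deliver 3→0: ·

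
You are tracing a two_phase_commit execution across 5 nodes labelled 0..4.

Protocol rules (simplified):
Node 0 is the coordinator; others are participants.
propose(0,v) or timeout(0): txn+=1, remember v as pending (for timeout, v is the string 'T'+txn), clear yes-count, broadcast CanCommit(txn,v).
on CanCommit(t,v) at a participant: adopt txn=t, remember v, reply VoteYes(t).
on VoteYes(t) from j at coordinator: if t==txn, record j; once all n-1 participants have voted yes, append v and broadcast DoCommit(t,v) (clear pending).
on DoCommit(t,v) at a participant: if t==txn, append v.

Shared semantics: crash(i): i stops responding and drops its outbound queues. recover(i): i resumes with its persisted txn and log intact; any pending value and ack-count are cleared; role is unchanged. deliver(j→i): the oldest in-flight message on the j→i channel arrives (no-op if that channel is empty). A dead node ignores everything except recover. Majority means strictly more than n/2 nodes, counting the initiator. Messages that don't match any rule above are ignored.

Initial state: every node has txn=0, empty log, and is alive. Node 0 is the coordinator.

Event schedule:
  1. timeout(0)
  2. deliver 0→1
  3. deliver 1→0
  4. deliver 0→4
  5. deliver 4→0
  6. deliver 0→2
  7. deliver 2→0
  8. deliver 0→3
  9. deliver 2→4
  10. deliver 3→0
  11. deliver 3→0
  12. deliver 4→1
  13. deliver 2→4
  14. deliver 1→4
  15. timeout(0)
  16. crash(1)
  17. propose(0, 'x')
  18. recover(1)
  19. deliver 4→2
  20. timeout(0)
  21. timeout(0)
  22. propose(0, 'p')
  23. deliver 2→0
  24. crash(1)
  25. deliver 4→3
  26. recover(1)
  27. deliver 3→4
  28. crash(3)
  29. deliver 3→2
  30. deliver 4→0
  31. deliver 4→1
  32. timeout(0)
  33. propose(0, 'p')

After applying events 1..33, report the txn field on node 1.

step 1 timeout(0): 0={coor,t=1,log=-}
step 2 deliver 0→1: 1={part,t=1,log=-}
step 3 deliver 1→0: —
step 4 deliver 0→4: 4={part,t=1,log=-}
step 5 deliver 4→0: —
step 6 deliver 0→2: 2={part,t=1,log=-}
step 7 deliver 2→0: —
step 8 deliver 0→3: 3={part,t=1,log=-}
step 9 deliver 2→4: —
step 10 deliver 3→0: 0={coor,t=1,log=T1}
step 11 deliver 3→0: —
step 12 deliver 4→1: —
step 13 deliver 2→4: —
step 14 deliver 1→4: —
step 15 timeout(0): 0={coor,t=2,log=T1}
step 16 crash(1): 1={✗part,t=1,log=-}
step 17 propose(0,'x'): 0={coor,t=3,log=T1}
step 18 recover(1): 1={part,t=1,log=-}
step 19 deliver 4→2: —
step 20 timeout(0): 0={coor,t=4,log=T1}
step 21 timeout(0): 0={coor,t=5,log=T1}
step 22 propose(0,'p'): 0={coor,t=6,log=T1}
step 23 deliver 2→0: —
step 24 crash(1): 1={✗part,t=1,log=-}
step 25 deliver 4→3: —
step 26 recover(1): 1={part,t=1,log=-}
step 27 deliver 3→4: —
step 28 crash(3): 3={✗part,t=1,log=-}
step 29 deliver 3→2: —
step 30 deliver 4→0: —
step 31 deliver 4→1: —
step 32 timeout(0): 0={coor,t=7,log=T1}
step 33 propose(0,'p'): 0={coor,t=8,log=T1}

1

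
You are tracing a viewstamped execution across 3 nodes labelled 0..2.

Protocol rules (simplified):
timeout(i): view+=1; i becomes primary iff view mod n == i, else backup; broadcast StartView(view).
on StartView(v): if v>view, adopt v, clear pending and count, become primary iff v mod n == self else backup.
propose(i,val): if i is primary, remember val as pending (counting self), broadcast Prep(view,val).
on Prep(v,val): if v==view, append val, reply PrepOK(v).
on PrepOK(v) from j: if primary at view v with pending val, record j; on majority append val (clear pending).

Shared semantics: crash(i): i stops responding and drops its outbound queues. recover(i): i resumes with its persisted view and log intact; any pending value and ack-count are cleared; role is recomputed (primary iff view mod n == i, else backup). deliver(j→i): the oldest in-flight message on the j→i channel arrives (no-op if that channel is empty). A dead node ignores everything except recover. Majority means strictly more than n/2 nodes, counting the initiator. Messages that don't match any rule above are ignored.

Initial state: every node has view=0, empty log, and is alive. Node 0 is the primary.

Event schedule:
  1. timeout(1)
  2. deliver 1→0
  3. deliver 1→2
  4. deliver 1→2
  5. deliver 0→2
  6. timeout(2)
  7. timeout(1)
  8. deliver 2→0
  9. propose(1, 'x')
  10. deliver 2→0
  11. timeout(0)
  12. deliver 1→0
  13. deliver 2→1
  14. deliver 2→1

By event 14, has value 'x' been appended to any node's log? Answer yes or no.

e1 timeout(1): 1[prim,v=1,-]
e2 deliver 1→0: 0[back,v=1,-]
e3 deliver 1→2: 2[back,v=1,-]
e4 deliver 1→2: ·
e5 deliver 0→2: ·
e6 timeout(2): 2[prim,v=2,-]
e7 timeout(1): 1[back,v=2,-]
e8 deliver 2→0: 0[back,v=2,-]
e9 propose(1,'x'): ·
e10 deliver 2→0: ·
e11 timeout(0): 0[prim,v=3,-]
e12 deliver 1→0: ·
e13 deliver 2→1: ·
e14 deliver 2→1: ·

no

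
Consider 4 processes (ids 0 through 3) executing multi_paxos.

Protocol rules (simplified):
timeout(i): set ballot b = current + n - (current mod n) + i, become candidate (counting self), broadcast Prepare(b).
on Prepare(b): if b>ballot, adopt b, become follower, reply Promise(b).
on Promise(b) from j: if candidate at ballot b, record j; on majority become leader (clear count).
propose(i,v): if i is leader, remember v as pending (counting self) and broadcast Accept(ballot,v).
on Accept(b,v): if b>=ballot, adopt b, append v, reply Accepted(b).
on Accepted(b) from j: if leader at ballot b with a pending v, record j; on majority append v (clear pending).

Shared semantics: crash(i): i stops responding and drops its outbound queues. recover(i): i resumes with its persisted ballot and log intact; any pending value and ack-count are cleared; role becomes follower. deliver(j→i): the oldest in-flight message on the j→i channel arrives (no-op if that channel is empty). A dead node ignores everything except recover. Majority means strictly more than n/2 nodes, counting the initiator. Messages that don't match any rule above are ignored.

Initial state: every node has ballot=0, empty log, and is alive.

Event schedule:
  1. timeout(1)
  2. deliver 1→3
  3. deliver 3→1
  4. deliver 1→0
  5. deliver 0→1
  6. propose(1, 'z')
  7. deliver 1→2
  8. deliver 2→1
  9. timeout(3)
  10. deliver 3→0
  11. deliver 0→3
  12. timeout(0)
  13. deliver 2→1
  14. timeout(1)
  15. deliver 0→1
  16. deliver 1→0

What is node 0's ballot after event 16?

after 1 — timeout(1): n1:cand/b5/[-]
after 2 — deliver 1→3: n3:foll/b5/[-]
after 3 — deliver 3→1: ·
after 4 — deliver 1→0: n0:foll/b5/[-]
after 5 — deliver 0→1: n1:lead/b5/[-]
after 6 — propose(1,'z'): ·
after 7 — deliver 1→2: n2:foll/b5/[-]
after 8 — deliver 2→1: ·
after 9 — timeout(3): n3:cand/b11/[-]
after 10 — deliver 3→0: n0:foll/b11/[-]
after 11 — deliver 0→3: ·
after 12 — timeout(0): n0:cand/b12/[-]
after 13 — deliver 2→1: ·
after 14 — timeout(1): n1:cand/b9/[-]
after 15 — deliver 0→1: n1:foll/b12/[-]
after 16 — deliver 1→0: ·

12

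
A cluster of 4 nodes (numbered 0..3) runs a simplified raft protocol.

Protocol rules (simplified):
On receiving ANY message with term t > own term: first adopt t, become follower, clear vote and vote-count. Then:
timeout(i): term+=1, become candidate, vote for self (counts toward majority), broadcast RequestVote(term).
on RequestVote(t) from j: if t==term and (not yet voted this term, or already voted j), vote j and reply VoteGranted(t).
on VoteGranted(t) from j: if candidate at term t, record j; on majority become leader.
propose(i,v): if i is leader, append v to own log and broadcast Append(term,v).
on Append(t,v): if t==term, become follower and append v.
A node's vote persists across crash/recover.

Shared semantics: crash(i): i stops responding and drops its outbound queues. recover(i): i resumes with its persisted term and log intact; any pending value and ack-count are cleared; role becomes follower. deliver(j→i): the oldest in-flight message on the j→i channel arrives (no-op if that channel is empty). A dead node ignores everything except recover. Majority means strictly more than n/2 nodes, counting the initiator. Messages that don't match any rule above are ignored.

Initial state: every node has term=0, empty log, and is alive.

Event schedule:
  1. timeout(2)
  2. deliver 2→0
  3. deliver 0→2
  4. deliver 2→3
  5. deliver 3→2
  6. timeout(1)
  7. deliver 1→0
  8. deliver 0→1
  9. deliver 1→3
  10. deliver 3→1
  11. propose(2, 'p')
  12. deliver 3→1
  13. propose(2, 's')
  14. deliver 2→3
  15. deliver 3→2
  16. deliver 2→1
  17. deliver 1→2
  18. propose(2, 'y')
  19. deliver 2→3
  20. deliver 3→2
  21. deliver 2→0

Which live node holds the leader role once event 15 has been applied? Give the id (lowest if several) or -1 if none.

2

after 1 — timeout(2): n2:cand/t1/[-]
after 2 — deliver 2→0: n0:foll/t1/[-]
after 3 — deliver 0→2: ·
after 4 — deliver 2→3: n3:foll/t1/[-]
after 5 — deliver 3→2: n2:lead/t1/[-]
after 6 — timeout(1): n1:cand/t1/[-]
after 7 — deliver 1→0: ·
after 8 — deliver 0→1: ·
after 9 — deliver 1→3: ·
after 10 — deliver 3→1: ·
after 11 — propose(2,'p'): n2:lead/t1/[p]
after 12 — deliver 3→1: ·
after 13 — propose(2,'s'): n2:lead/t1/[p,s]
after 14 — deliver 2→3: n3:foll/t1/[p]
after 15 — deliver 3→2: ·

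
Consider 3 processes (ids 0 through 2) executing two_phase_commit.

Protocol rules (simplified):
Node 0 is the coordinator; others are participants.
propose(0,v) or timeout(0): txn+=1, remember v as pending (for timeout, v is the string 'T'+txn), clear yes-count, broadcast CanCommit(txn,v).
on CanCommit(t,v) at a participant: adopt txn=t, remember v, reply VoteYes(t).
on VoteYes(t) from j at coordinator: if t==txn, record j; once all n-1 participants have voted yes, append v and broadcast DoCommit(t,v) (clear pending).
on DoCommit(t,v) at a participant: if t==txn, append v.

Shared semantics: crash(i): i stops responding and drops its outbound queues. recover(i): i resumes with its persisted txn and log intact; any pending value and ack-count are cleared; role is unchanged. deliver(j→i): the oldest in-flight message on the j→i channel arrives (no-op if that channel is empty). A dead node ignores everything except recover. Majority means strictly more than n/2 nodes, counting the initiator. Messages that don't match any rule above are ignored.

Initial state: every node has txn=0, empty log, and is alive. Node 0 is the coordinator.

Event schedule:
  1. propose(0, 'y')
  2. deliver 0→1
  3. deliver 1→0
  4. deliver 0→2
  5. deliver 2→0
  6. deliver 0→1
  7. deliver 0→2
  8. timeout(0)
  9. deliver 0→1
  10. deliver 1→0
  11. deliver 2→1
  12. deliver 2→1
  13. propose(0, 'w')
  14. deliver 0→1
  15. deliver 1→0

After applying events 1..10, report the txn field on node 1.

2

e1 propose(0,'y'): 0[coor,t=1,-]
e2 deliver 0→1: 1[part,t=1,-]
e3 deliver 1→0: ·
e4 deliver 0→2: 2[part,t=1,-]
e5 deliver 2→0: 0[coor,t=1,y]
e6 deliver 0→1: 1[part,t=1,y]
e7 deliver 0→2: 2[part,t=1,y]
e8 timeout(0): 0[coor,t=2,y]
e9 deliver 0→1: 1[part,t=2,y]
e10 deliver 1→0: ·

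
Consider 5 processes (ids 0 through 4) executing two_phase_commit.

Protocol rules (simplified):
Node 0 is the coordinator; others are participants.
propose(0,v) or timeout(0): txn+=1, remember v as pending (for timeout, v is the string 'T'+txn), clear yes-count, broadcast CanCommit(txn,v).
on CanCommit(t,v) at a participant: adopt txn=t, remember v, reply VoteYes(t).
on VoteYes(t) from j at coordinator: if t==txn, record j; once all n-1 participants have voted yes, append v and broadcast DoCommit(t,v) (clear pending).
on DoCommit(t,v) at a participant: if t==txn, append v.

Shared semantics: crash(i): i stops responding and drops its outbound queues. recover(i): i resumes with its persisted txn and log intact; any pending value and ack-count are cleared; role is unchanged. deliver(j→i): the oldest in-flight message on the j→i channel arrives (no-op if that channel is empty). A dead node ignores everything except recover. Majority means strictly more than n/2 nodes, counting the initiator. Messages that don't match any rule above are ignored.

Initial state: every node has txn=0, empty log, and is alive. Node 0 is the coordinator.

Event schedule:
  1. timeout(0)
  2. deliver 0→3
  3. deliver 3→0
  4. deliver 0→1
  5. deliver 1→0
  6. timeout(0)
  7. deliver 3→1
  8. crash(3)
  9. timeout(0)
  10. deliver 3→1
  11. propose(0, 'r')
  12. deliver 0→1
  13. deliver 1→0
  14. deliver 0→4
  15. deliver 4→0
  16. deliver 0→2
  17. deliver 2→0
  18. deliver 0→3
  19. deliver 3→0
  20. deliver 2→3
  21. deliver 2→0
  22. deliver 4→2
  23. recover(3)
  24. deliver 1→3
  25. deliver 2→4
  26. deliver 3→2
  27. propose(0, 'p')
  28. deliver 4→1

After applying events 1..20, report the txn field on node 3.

[1] timeout(0) → N0(coor t1 [-])
[2] deliver 0→3 → N3(part t1 [-])
[3] deliver 3→0 → ∅
[4] deliver 0→1 → N1(part t1 [-])
[5] deliver 1→0 → ∅
[6] timeout(0) → N0(coor t2 [-])
[7] deliver 3→1 → ∅
[8] crash(3) → N3(✗part t1 [-])
[9] timeout(0) → N0(coor t3 [-])
[10] deliver 3→1 → ∅
[11] propose(0,'r') → N0(coor t4 [-])
[12] deliver 0→1 → N1(part t2 [-])
[13] deliver 1→0 → ∅
[14] deliver 0→4 → N4(part t1 [-])
[15] deliver 4→0 → ∅
[16] deliver 0→2 → N2(part t1 [-])
[17] deliver 2→0 → ∅
[18] deliver 0→3 → ∅
[19] deliver 3→0 → ∅
[20] deliver 2→3 → ∅

1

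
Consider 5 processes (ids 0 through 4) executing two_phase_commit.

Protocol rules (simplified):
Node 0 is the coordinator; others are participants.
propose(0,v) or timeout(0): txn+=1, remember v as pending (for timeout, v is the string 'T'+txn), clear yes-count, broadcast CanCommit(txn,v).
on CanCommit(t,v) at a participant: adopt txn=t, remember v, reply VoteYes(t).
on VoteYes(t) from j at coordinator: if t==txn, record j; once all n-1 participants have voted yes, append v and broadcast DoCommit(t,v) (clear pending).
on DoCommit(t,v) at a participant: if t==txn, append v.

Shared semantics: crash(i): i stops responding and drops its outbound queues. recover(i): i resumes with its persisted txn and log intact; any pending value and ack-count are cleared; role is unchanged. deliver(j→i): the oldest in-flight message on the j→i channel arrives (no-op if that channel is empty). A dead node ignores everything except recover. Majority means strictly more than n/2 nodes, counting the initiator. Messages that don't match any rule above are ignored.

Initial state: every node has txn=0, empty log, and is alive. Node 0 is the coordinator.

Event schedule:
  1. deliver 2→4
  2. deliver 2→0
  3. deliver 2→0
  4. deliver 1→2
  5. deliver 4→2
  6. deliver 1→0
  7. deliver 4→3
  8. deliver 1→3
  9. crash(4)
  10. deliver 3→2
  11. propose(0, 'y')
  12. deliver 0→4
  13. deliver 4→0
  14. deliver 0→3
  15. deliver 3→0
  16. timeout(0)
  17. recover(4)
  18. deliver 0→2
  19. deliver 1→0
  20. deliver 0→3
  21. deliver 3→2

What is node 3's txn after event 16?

step 1 deliver 2→4: —
step 2 deliver 2→0: —
step 3 deliver 2→0: —
step 4 deliver 1→2: —
step 5 deliver 4→2: —
step 6 deliver 1→0: —
step 7 deliver 4→3: —
step 8 deliver 1→3: —
step 9 crash(4): 4={✗part,t=0,log=-}
step 10 deliver 3→2: —
step 11 propose(0,'y'): 0={coor,t=1,log=-}
step 12 deliver 0→4: —
step 13 deliver 4→0: —
step 14 deliver 0→3: 3={part,t=1,log=-}
step 15 deliver 3→0: —
step 16 timeout(0): 0={coor,t=2,log=-}

1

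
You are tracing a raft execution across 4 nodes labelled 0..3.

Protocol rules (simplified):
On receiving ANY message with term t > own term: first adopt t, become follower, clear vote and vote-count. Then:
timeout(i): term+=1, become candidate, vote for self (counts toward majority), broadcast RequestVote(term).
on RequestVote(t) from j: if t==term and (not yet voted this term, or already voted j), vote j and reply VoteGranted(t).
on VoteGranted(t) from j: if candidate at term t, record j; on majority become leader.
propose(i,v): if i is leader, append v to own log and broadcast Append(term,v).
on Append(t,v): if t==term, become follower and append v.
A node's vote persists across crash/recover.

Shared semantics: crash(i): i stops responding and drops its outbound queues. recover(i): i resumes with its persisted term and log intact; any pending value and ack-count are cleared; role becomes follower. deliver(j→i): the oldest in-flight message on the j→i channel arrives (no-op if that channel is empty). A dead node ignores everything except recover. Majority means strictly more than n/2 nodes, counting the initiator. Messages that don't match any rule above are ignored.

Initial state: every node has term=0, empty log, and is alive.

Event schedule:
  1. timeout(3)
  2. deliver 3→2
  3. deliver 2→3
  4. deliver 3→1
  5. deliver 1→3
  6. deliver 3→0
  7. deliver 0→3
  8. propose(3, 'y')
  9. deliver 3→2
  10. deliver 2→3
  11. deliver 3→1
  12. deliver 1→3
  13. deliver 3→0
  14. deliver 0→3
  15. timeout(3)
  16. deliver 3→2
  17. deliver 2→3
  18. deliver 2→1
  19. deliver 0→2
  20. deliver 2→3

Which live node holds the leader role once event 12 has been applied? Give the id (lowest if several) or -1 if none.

3

e1 timeout(3): 3[cand,t=1,-]
e2 deliver 3→2: 2[foll,t=1,-]
e3 deliver 2→3: ·
e4 deliver 3→1: 1[foll,t=1,-]
e5 deliver 1→3: 3[lead,t=1,-]
e6 deliver 3→0: 0[foll,t=1,-]
e7 deliver 0→3: ·
e8 propose(3,'y'): 3[lead,t=1,y]
e9 deliver 3→2: 2[foll,t=1,y]
e10 deliver 2→3: ·
e11 deliver 3→1: 1[foll,t=1,y]
e12 deliver 1→3: ·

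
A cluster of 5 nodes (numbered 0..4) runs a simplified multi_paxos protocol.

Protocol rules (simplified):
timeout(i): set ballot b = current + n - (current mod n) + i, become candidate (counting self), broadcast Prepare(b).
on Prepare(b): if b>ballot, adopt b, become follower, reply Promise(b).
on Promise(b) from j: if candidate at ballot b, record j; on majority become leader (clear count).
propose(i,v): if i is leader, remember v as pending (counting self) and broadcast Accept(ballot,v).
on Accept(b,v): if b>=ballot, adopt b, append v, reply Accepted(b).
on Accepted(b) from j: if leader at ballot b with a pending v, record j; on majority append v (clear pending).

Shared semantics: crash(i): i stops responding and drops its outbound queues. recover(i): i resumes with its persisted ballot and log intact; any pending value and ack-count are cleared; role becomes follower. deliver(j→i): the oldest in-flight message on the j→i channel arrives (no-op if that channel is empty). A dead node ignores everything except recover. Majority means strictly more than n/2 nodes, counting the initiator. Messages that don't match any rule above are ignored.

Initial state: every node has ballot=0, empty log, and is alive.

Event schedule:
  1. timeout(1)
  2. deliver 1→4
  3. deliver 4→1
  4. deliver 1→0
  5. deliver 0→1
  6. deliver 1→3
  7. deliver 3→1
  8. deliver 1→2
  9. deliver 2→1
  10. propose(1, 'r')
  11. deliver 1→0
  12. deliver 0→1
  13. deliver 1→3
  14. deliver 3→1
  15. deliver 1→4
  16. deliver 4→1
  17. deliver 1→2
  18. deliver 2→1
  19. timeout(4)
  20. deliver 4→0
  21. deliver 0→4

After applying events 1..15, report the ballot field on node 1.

1. timeout(1):  <1:cand b6 ->
2. deliver 1→4:  <4:foll b6 ->
3. deliver 4→1:  nop
4. deliver 1→0:  <0:foll b6 ->
5. deliver 0→1:  <1:lead b6 ->
6. deliver 1→3:  <3:foll b6 ->
7. deliver 3→1:  nop
8. deliver 1→2:  <2:foll b6 ->
9. deliver 2→1:  nop
10. propose(1,'r'):  nop
11. deliver 1→0:  <0:foll b6 r>
12. deliver 0→1:  nop
13. deliver 1→3:  <3:foll b6 r>
14. deliver 3→1:  <1:lead b6 r>
15. deliver 1→4:  <4:foll b6 r>

6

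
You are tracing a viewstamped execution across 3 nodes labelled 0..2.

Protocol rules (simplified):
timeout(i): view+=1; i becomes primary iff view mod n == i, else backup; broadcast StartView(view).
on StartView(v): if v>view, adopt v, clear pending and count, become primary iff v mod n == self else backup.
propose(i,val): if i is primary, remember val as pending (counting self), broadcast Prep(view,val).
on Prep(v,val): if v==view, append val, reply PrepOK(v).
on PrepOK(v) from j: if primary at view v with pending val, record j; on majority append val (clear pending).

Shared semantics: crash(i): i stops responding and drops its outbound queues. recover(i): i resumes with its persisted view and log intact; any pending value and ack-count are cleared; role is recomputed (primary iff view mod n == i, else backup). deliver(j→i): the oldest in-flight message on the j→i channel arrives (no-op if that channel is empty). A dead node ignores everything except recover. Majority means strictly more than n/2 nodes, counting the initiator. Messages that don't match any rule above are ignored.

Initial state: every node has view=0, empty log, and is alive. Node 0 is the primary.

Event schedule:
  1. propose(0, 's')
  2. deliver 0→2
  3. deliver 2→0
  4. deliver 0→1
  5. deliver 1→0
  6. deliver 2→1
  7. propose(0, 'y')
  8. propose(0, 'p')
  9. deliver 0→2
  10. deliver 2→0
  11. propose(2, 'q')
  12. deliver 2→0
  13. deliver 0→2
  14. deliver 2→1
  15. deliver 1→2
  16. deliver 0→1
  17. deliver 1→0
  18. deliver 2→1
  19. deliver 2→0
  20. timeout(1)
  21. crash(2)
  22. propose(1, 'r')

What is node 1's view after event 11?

0

e1 propose(0,'s'): ·
e2 deliver 0→2: 2[back,v=0,s]
e3 deliver 2→0: 0[prim,v=0,s]
e4 deliver 0→1: 1[back,v=0,s]
e5 deliver 1→0: ·
e6 deliver 2→1: ·
e7 propose(0,'y'): ·
e8 propose(0,'p'): ·
e9 deliver 0→2: 2[back,v=0,s,y]
e10 deliver 2→0: 0[prim,v=0,s,p]
e11 propose(2,'q'): ·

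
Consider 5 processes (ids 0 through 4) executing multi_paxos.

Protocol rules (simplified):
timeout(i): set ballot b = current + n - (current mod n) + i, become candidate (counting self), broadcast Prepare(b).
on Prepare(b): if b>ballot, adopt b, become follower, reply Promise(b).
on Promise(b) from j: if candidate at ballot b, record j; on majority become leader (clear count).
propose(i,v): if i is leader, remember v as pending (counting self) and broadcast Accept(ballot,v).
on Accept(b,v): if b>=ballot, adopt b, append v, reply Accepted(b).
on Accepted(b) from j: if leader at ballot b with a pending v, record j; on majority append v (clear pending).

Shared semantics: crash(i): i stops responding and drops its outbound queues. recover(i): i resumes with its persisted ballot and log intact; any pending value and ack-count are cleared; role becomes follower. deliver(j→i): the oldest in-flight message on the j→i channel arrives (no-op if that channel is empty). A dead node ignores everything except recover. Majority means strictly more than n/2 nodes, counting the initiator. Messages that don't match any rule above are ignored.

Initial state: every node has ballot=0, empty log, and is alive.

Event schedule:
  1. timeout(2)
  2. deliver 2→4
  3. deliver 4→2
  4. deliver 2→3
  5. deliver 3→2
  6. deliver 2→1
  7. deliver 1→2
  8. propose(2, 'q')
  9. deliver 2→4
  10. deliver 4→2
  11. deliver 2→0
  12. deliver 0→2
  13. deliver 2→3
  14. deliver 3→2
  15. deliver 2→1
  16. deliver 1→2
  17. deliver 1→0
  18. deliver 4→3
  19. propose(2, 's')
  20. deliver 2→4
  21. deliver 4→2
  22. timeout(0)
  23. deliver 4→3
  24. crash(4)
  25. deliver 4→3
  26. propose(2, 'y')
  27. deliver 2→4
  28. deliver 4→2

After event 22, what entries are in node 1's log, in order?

q

step 1 timeout(2): 2={cand,b=7,log=-}
step 2 deliver 2→4: 4={foll,b=7,log=-}
step 3 deliver 4→2: —
step 4 deliver 2→3: 3={foll,b=7,log=-}
step 5 deliver 3→2: 2={lead,b=7,log=-}
step 6 deliver 2→1: 1={foll,b=7,log=-}
step 7 deliver 1→2: —
step 8 propose(2,'q'): —
step 9 deliver 2→4: 4={foll,b=7,log=q}
step 10 deliver 4→2: —
step 11 deliver 2→0: 0={foll,b=7,log=-}
step 12 deliver 0→2: —
step 13 deliver 2→3: 3={foll,b=7,log=q}
step 14 deliver 3→2: 2={lead,b=7,log=q}
step 15 deliver 2→1: 1={foll,b=7,log=q}
step 16 deliver 1→2: —
step 17 deliver 1→0: —
step 18 deliver 4→3: —
step 19 propose(2,'s'): —
step 20 deliver 2→4: 4={foll,b=7,log=q,s}
step 21 deliver 4→2: —
step 22 timeout(0): 0={cand,b=10,log=-}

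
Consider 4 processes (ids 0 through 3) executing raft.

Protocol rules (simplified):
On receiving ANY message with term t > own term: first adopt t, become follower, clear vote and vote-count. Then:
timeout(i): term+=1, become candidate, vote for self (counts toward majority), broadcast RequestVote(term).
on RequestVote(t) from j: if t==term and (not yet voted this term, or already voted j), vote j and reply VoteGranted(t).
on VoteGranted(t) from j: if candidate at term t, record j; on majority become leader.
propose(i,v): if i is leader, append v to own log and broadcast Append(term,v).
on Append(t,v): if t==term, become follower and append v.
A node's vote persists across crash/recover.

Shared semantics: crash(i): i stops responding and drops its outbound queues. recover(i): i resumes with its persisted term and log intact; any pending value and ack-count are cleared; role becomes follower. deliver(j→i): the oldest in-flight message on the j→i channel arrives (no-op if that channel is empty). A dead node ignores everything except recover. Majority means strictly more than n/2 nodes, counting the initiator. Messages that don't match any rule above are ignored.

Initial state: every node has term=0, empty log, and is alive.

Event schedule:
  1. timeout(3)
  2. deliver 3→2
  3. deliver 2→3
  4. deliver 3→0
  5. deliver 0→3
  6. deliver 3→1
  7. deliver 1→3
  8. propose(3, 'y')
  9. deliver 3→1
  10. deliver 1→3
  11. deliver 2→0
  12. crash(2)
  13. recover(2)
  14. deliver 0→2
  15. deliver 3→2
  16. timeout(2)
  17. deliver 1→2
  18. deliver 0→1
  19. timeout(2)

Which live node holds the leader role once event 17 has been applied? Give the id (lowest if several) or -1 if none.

e1 timeout(3): 3[cand,t=1,-]
e2 deliver 3→2: 2[foll,t=1,-]
e3 deliver 2→3: ·
e4 deliver 3→0: 0[foll,t=1,-]
e5 deliver 0→3: 3[lead,t=1,-]
e6 deliver 3→1: 1[foll,t=1,-]
e7 deliver 1→3: ·
e8 propose(3,'y'): 3[lead,t=1,y]
e9 deliver 3→1: 1[foll,t=1,y]
e10 deliver 1→3: ·
e11 deliver 2→0: ·
e12 crash(2): 2[✗foll,t=1,-]
e13 recover(2): 2[foll,t=1,-]
e14 deliver 0→2: ·
e15 deliver 3→2: 2[foll,t=1,y]
e16 timeout(2): 2[cand,t=2,y]
e17 deliver 1→2: ·

3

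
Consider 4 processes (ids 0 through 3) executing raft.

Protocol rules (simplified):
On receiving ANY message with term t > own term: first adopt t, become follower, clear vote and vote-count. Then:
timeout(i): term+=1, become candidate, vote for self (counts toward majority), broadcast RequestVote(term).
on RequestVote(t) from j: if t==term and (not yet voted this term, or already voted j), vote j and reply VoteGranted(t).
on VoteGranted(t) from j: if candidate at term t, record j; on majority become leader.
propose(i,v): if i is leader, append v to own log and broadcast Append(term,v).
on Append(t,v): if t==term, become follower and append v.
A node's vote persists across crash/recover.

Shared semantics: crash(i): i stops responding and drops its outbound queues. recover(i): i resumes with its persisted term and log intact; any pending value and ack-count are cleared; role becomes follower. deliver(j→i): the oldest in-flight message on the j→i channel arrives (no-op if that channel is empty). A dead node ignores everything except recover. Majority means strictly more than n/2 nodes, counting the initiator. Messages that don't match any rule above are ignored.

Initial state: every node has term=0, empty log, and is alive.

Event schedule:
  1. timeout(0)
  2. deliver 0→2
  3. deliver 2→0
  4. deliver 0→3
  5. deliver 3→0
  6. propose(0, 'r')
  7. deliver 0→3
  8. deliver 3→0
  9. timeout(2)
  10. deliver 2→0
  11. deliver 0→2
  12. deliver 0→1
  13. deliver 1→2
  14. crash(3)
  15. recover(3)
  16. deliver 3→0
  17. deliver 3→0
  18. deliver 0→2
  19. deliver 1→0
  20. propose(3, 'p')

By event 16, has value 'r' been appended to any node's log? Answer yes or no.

yes

1. timeout(0):  <0:cand t1 ->
2. deliver 0→2:  <2:foll t1 ->
3. deliver 2→0:  nop
4. deliver 0→3:  <3:foll t1 ->
5. deliver 3→0:  <0:lead t1 ->
6. propose(0,'r'):  <0:lead t1 r>
7. deliver 0→3:  <3:foll t1 r>
8. deliver 3→0:  nop
9. timeout(2):  <2:cand t2 ->
10. deliver 2→0:  <0:foll t2 r>
11. deliver 0→2:  nop
12. deliver 0→1:  <1:foll t1 ->
13. deliver 1→2:  nop
14. crash(3):  <3:✗foll t1 r>
15. recover(3):  <3:foll t1 r>
16. deliver 3→0:  nop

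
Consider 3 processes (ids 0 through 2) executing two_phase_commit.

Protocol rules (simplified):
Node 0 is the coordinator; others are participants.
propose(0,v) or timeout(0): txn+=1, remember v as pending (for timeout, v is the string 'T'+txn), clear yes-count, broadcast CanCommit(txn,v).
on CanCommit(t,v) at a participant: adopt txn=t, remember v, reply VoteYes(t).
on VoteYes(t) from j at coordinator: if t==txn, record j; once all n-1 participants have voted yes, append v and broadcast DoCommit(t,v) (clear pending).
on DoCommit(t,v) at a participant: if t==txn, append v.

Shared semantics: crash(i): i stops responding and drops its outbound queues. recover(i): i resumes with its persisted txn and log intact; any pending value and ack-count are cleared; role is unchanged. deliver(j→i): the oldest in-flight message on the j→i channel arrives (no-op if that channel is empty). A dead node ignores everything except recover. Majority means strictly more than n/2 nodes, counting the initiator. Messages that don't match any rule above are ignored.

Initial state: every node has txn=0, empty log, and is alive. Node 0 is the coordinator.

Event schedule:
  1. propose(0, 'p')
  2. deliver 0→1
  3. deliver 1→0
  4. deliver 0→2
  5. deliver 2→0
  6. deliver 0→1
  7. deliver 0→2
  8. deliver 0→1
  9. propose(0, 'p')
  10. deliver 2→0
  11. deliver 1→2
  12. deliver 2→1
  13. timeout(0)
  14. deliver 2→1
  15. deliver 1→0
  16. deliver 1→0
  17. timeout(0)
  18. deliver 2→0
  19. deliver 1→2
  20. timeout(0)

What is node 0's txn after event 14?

e1 propose(0,'p'): 0[coor,t=1,-]
e2 deliver 0→1: 1[part,t=1,-]
e3 deliver 1→0: ·
e4 deliver 0→2: 2[part,t=1,-]
e5 deliver 2→0: 0[coor,t=1,p]
e6 deliver 0→1: 1[part,t=1,p]
e7 deliver 0→2: 2[part,t=1,p]
e8 deliver 0→1: ·
e9 propose(0,'p'): 0[coor,t=2,p]
e10 deliver 2→0: ·
e11 deliver 1→2: ·
e12 deliver 2→1: ·
e13 timeout(0): 0[coor,t=3,p]
e14 deliver 2→1: ·

3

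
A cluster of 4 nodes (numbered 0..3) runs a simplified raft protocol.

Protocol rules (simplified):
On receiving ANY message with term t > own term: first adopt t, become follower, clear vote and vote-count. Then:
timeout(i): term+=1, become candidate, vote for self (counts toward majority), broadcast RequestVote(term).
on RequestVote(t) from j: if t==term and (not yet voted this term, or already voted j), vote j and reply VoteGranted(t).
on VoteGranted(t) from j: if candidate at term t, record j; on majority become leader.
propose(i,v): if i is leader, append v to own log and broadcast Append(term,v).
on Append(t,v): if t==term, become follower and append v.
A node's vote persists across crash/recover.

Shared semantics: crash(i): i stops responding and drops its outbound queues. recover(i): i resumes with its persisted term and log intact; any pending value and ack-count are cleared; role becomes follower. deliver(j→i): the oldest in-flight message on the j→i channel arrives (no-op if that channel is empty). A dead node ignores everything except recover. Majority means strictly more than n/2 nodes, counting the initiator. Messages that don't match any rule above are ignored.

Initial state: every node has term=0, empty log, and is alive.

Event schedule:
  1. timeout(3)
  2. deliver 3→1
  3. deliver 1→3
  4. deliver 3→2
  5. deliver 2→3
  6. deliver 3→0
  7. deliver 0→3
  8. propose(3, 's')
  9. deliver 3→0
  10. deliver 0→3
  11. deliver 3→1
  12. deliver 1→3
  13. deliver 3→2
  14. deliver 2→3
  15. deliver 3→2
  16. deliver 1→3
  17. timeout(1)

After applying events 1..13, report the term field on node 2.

1

after 1 — timeout(3): n3:cand/t1/[-]
after 2 — deliver 3→1: n1:foll/t1/[-]
after 3 — deliver 1→3: ·
after 4 — deliver 3→2: n2:foll/t1/[-]
after 5 — deliver 2→3: n3:lead/t1/[-]
after 6 — deliver 3→0: n0:foll/t1/[-]
after 7 — deliver 0→3: ·
after 8 — propose(3,'s'): n3:lead/t1/[s]
after 9 — deliver 3→0: n0:foll/t1/[s]
after 10 — deliver 0→3: ·
after 11 — deliver 3→1: n1:foll/t1/[s]
after 12 — deliver 1→3: ·
after 13 — deliver 3→2: n2:foll/t1/[s]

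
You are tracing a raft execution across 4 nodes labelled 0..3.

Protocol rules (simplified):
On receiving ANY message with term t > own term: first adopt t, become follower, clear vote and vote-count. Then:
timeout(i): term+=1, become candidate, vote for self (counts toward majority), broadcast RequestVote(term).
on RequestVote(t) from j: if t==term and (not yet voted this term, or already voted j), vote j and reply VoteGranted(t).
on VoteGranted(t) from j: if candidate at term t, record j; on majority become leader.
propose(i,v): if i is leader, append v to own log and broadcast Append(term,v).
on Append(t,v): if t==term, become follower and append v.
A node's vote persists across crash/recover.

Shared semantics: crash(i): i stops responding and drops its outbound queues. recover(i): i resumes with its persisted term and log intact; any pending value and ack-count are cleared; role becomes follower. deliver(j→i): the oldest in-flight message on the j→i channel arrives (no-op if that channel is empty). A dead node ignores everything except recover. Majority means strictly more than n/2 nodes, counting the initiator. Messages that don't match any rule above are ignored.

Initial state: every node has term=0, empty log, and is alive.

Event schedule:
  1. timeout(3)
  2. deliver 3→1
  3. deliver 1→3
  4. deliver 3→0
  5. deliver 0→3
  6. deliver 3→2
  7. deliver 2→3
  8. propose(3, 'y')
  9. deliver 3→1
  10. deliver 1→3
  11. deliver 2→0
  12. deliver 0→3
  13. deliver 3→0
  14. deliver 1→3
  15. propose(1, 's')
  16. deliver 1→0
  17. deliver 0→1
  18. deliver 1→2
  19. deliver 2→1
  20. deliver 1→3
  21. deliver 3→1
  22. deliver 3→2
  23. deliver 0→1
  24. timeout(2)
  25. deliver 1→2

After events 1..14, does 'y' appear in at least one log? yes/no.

1. timeout(3):  <3:cand t1 ->
2. deliver 3→1:  <1:foll t1 ->
3. deliver 1→3:  nop
4. deliver 3→0:  <0:foll t1 ->
5. deliver 0→3:  <3:lead t1 ->
6. deliver 3→2:  <2:foll t1 ->
7. deliver 2→3:  nop
8. propose(3,'y'):  <3:lead t1 y>
9. deliver 3→1:  <1:foll t1 y>
10. deliver 1→3:  nop
11. deliver 2→0:  nop
12. deliver 0→3:  nop
13. deliver 3→0:  <0:foll t1 y>
14. deliver 1→3:  nop

yes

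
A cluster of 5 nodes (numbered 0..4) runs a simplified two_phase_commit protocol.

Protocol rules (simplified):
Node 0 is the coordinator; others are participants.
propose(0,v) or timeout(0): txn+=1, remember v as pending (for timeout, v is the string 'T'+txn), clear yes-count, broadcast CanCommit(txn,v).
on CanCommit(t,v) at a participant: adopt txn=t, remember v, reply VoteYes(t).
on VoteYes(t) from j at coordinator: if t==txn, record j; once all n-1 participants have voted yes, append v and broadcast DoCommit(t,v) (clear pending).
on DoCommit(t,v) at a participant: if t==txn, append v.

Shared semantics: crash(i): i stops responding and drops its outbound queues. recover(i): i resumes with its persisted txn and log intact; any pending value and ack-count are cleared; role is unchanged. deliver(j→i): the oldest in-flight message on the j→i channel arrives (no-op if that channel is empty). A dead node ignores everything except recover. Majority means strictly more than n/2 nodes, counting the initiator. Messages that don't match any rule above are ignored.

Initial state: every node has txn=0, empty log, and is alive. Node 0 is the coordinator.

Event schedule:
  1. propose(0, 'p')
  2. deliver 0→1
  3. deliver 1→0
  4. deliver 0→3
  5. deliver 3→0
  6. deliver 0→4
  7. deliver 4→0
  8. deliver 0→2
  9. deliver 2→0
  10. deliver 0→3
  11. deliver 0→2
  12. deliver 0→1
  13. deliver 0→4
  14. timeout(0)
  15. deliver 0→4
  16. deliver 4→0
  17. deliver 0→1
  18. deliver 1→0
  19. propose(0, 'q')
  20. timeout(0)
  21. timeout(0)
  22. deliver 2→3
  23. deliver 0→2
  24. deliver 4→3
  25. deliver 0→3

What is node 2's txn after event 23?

[1] propose(0,'p') → N0(coor t1 [-])
[2] deliver 0→1 → N1(part t1 [-])
[3] deliver 1→0 → ∅
[4] deliver 0→3 → N3(part t1 [-])
[5] deliver 3→0 → ∅
[6] deliver 0→4 → N4(part t1 [-])
[7] deliver 4→0 → ∅
[8] deliver 0→2 → N2(part t1 [-])
[9] deliver 2→0 → N0(coor t1 [p])
[10] deliver 0→3 → N3(part t1 [p])
[11] deliver 0→2 → N2(part t1 [p])
[12] deliver 0→1 → N1(part t1 [p])
[13] deliver 0→4 → N4(part t1 [p])
[14] timeout(0) → N0(coor t2 [p])
[15] deliver 0→4 → N4(part t2 [p])
[16] deliver 4→0 → ∅
[17] deliver 0→1 → N1(part t2 [p])
[18] deliver 1→0 → ∅
[19] propose(0,'q') → N0(coor t3 [p])
[20] timeout(0) → N0(coor t4 [p])
[21] timeout(0) → N0(coor t5 [p])
[22] deliver 2→3 → ∅
[23] deliver 0→2 → N2(part t2 [p])

2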